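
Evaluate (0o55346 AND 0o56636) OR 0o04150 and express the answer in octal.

0o54356

0o55346 AND 0o56636 = 0o54206.
Then OR with 0o04150.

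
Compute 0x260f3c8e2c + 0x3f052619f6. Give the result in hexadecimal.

Add column by column in base 16, right to left:
  c+6 = 2 carry 1
  2+f+1 = 2 carry 1
  e+9+1 = 8 carry 1
  8+1+1 = a
  c+6 = 2 carry 1
  3+2+1 = 6
  f+5 = 4 carry 1
  0+0+1 = 1
  6+f = 5 carry 1
  2+3+1 = 6

0x651462a822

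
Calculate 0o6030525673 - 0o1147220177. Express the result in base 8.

0o4661305474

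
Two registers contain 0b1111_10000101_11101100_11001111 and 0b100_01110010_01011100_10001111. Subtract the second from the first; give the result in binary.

0b1011000100111001000001000000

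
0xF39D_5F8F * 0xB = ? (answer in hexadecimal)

0xA77C31B25

Multiply each base-16 digit by 11, carrying:
  F×11 = 165 → write 5 carry 10
  8×11+10 = 98 → write 2 carry 6
  F×11+6 = 171 → write B carry 10
  5×11+10 = 65 → write 1 carry 4
  D×11+4 = 147 → write 3 carry 9
  9×11+9 = 108 → write C carry 6
  3×11+6 = 39 → write 7 carry 2
  F×11+2 = 167 → write 7 carry 10
  remaining carry: A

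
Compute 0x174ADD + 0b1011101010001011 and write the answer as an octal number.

0o6002550

0x174ADD = 0o5645335 in octal.
0b1011101010001011 = 0o135213 in octal.
Add column by column in base 8, right to left:
  5+3 = 0 carry 1
  3+1+1 = 5
  3+2 = 5
  5+5 = 2 carry 1
  4+3+1 = 0 carry 1
  6+1+1 = 0 carry 1
  5+0+1 = 6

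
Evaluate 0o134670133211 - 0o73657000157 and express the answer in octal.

Subtract column by column in base 8:
  1-7 → 2 (borrow)
  1-5-1 → 3 (borrow)
  2-1-1 → 0
  3-0 → 3
  3-0 → 3
  1-0 → 1
  0-7 → 1 (borrow)
  7-5-1 → 1
  6-6 → 0
  4-3 → 1
  3-7 → 4 (borrow)
  1-0-1 → 0

0o41011133032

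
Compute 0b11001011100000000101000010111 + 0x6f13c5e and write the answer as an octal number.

0o4030243165

0b11001011100000000101000010111 = 0o3134005027 in octal.
0x6f13c5e = 0o674236136 in octal.
Add column by column in base 8, right to left:
  7+6 = 5 carry 1
  2+3+1 = 6
  0+1 = 1
  5+6 = 3 carry 1
  0+3+1 = 4
  0+2 = 2
  4+4 = 0 carry 1
  3+7+1 = 3 carry 1
  1+6+1 = 0 carry 1
  3+0+1 = 4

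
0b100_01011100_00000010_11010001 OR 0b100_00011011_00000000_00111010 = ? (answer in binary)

OR bit by bit (1 where either bit is 1):
  100010111000000001011010001
| 100000110110000000000111010
= 100010111110000001011111011

0b100010111110000001011111011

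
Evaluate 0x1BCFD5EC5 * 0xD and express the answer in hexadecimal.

0x1698DDD001

Multiply each base-16 digit by 13, carrying:
  5×13 = 65 → write 1 carry 4
  C×13+4 = 160 → write 0 carry 10
  E×13+10 = 192 → write 0 carry 12
  5×13+12 = 77 → write D carry 4
  D×13+4 = 173 → write D carry 10
  F×13+10 = 205 → write D carry 12
  C×13+12 = 168 → write 8 carry 10
  B×13+10 = 153 → write 9 carry 9
  1×13+9 = 22 → write 6 carry 1
  remaining carry: 1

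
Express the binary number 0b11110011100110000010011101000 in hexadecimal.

Group the bits into nibbles: 0001 1110 0111 0011 0000 0100 1110 1000 → 1E7304E8.

0x1E7304E8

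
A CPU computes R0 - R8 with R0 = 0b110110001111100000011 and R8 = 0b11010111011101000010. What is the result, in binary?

0b11011010011111000001

Subtract column by column in base 2:
  1-0 → 1
  1-1 → 0
  0-0 → 0
  0-0 → 0
  0-0 → 0
  0-0 → 0
  0-1 → 1 (borrow)
  0-0-1 → 1 (borrow)
  1-1-1 → 1 (borrow)
  1-1-1 → 1 (borrow)
  1-1-1 → 1 (borrow)
  1-0-1 → 0
  1-1 → 0
  0-1 → 1 (borrow)
  0-1-1 → 0 (borrow)
  0-0-1 → 1 (borrow)
  1-1-1 → 1 (borrow)
  1-0-1 → 0
  0-1 → 1 (borrow)
  1-1-1 → 1 (borrow)
  1-0-1 → 0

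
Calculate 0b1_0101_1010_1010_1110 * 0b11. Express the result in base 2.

Multiply each base-2 digit by 3, carrying:
  0×3 = 0 → write 0
  1×3 = 3 → write 1 carry 1
  1×3+1 = 4 → write 0 carry 2
  1×3+2 = 5 → write 1 carry 2
  0×3+2 = 2 → write 0 carry 1
  1×3+1 = 4 → write 0 carry 2
  0×3+2 = 2 → write 0 carry 1
  1×3+1 = 4 → write 0 carry 2
  0×3+2 = 2 → write 0 carry 1
  1×3+1 = 4 → write 0 carry 2
  0×3+2 = 2 → write 0 carry 1
  1×3+1 = 4 → write 0 carry 2
  1×3+2 = 5 → write 1 carry 2
  0×3+2 = 2 → write 0 carry 1
  1×3+1 = 4 → write 0 carry 2
  0×3+2 = 2 → write 0 carry 1
  1×3+1 = 4 → write 0 carry 2
  remaining carry: 10

0b1000001000000001010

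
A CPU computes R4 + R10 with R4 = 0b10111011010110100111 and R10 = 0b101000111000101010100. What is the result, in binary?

0b1000000010011011111011

Add column by column in base 2, right to left:
  1+0 = 1
  1+0 = 1
  1+1 = 0 carry 1
  0+0+1 = 1
  0+1 = 1
  1+0 = 1
  0+1 = 1
  1+0 = 1
  1+1 = 0 carry 1
  0+0+1 = 1
  1+0 = 1
  0+0 = 0
  1+1 = 0 carry 1
  1+1+1 = 1 carry 1
  0+1+1 = 0 carry 1
  1+0+1 = 0 carry 1
  1+0+1 = 0 carry 1
  1+0+1 = 0 carry 1
  0+1+1 = 0 carry 1
  1+0+1 = 0 carry 1
  0+1+1 = 0 carry 1
  final carry 1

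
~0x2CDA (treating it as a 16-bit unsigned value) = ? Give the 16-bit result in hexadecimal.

0xD325

Each hex digit d becomes F−d:
  2→D, C→3, D→2, A→5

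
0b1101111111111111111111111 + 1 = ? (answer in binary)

0b1110000000000000000000000

The trailing 22 digits are 1 (max in base 2), so adding 1 cascades: they roll to 0 and the next digit up increments.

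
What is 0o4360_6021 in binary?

0b100011110000110000010001

Each octal digit is 3 bits: 4=100 3=011 6=110 0=000 6=110 0=000 2=010 1=001.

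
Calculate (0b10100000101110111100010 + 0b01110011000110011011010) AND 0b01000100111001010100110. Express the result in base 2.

0b110001010100100

Add column by column in base 2, right to left:
  0+0 = 0
  1+1 = 0 carry 1
  0+0+1 = 1
  0+1 = 1
  0+1 = 1
  1+0 = 1
  1+1 = 0 carry 1
  1+1+1 = 1 carry 1
  1+0+1 = 0 carry 1
  0+0+1 = 1
  1+1 = 0 carry 1
  1+1+1 = 1 carry 1
  1+0+1 = 0 carry 1
  0+0+1 = 1
  1+0 = 1
  0+1 = 1
  0+1 = 1
  0+0 = 0
  0+0 = 0
  0+1 = 1
  1+1 = 0 carry 1
  0+1+1 = 0 carry 1
  1+0+1 = 0 carry 1
  final carry 1
Sum = 0b100010011110101010111100; now AND with 0b01000100111001010100110:
  100010011110101010111100
& 001000100111001010100110
= 000000000110001010100100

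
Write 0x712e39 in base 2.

0b11100010010111000111001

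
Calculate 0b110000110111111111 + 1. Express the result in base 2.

The trailing 9 digits are 1 (max in base 2), so adding 1 cascades: they roll to 0 and the next digit up increments.

0b110000111000000000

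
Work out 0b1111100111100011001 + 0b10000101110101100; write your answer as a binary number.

Add column by column in base 2, right to left:
  1+0 = 1
  0+0 = 0
  0+1 = 1
  1+1 = 0 carry 1
  1+0+1 = 0 carry 1
  0+1+1 = 0 carry 1
  0+0+1 = 1
  0+1 = 1
  1+1 = 0 carry 1
  1+1+1 = 1 carry 1
  1+0+1 = 0 carry 1
  1+1+1 = 1 carry 1
  0+0+1 = 1
  0+0 = 0
  1+0 = 1
  1+0 = 1
  1+1 = 0 carry 1
  1+0+1 = 0 carry 1
  1+0+1 = 0 carry 1
  final carry 1

0b10001101101011000101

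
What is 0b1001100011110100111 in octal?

0o1143647

Group the bits in threes: 001 001 100 011 110 100 111 → 1143647.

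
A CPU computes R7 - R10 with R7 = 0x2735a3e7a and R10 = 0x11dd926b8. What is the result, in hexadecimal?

0x1558117c2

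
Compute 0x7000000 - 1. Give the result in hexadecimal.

0x6ffffff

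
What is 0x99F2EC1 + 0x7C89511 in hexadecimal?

Add column by column in base 16, right to left:
  1+1 = 2
  C+1 = D
  E+5 = 3 carry 1
  2+9+1 = C
  F+8 = 7 carry 1
  9+C+1 = 6 carry 1
  9+7+1 = 1 carry 1
  final carry 1

0x1167C3D2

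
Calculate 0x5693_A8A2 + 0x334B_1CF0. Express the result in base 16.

0x89DEC592

Add column by column in base 16, right to left:
  2+0 = 2
  A+F = 9 carry 1
  8+C+1 = 5 carry 1
  A+1+1 = C
  3+B = E
  9+4 = D
  6+3 = 9
  5+3 = 8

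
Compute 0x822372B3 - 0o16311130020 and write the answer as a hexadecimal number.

0xEFEC2A3

0o16311130020 = 0x7324B010 in hexadecimal.
Subtract column by column in base 16:
  3-0 → 3
  B-1 → A
  2-0 → 2
  7-B → C (borrow)
  3-4-1 → E (borrow)
  2-2-1 → F (borrow)
  2-3-1 → E (borrow)
  8-7-1 → 0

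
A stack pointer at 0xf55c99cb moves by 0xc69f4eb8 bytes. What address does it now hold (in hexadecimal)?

Add column by column in base 16, right to left:
  b+8 = 3 carry 1
  c+b+1 = 8 carry 1
  9+e+1 = 8 carry 1
  9+4+1 = e
  c+f = b carry 1
  5+9+1 = f
  5+6 = b
  f+c = b carry 1
  final carry 1

0x1bbfbe883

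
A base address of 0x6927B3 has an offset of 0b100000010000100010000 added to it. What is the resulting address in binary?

0b11110010100100011000011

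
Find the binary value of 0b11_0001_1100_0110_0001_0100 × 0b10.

0b11000111000110000101000

Multiply each base-2 digit by 2, carrying:
  0×2 = 0 → write 0
  0×2 = 0 → write 0
  1×2 = 2 → write 0 carry 1
  0×2+1 = 1 → write 1
  1×2 = 2 → write 0 carry 1
  0×2+1 = 1 → write 1
  0×2 = 0 → write 0
  0×2 = 0 → write 0
  0×2 = 0 → write 0
  1×2 = 2 → write 0 carry 1
  1×2+1 = 3 → write 1 carry 1
  0×2+1 = 1 → write 1
  0×2 = 0 → write 0
  0×2 = 0 → write 0
  1×2 = 2 → write 0 carry 1
  1×2+1 = 3 → write 1 carry 1
  1×2+1 = 3 → write 1 carry 1
  0×2+1 = 1 → write 1
  0×2 = 0 → write 0
  0×2 = 0 → write 0
  1×2 = 2 → write 0 carry 1
  1×2+1 = 3 → write 1 carry 1
  remaining carry: 1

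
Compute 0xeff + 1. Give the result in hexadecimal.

The trailing 2 digits are F (max in base 16), so adding 1 cascades: they roll to 0 and the next digit up increments.

0xf00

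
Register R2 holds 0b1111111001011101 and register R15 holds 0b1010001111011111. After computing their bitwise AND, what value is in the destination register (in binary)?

0b1010001001011101

AND bit by bit (1 only where both bits are 1):
  1111111001011101
& 1010001111011111
= 1010001001011101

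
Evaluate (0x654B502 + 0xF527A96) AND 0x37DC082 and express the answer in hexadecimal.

0x1250080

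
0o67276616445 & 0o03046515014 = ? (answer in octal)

0o03046414004

AND each oct digit independently (no carries):
  6&0=0, 7&3=3, 2&0=0, 7&4=4, 6&6=6, 6&5=4, 1&1=1, 6&5=4, 4&0=0, 4&1=0, 5&4=4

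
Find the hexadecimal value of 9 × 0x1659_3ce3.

Multiply each base-16 digit by 9, carrying:
  3×9 = 27 → write b carry 1
  e×9+1 = 127 → write f carry 7
  c×9+7 = 115 → write 3 carry 7
  3×9+7 = 34 → write 2 carry 2
  9×9+2 = 83 → write 3 carry 5
  5×9+5 = 50 → write 2 carry 3
  6×9+3 = 57 → write 9 carry 3
  1×9+3 = 12 → write c

0xc92323fb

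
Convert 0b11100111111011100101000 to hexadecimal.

Group the bits into nibbles: 0111 0011 1111 0111 0010 1000 → 73F728.

0x73F728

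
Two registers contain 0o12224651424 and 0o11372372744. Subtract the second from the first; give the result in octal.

0o632256460

Subtract column by column in base 8:
  4-4 → 0
  2-4 → 6 (borrow)
  4-7-1 → 4 (borrow)
  1-2-1 → 6 (borrow)
  5-7-1 → 5 (borrow)
  6-3-1 → 2
  4-2 → 2
  2-7 → 3 (borrow)
  2-3-1 → 6 (borrow)
  2-1-1 → 0
  1-1 → 0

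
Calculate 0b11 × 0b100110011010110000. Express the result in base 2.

0b1110011010000010000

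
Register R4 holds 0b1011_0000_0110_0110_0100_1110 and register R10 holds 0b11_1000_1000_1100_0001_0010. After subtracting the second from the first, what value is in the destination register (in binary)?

0b11101111101101000111100

Subtract column by column in base 2:
  0-0 → 0
  1-1 → 0
  1-0 → 1
  1-0 → 1
  0-1 → 1 (borrow)
  0-0-1 → 1 (borrow)
  1-0-1 → 0
  0-0 → 0
  0-0 → 0
  1-0 → 1
  1-1 → 0
  0-1 → 1 (borrow)
  0-0-1 → 1 (borrow)
  1-0-1 → 0
  1-0 → 1
  0-1 → 1 (borrow)
  0-0-1 → 1 (borrow)
  0-0-1 → 1 (borrow)
  0-0-1 → 1 (borrow)
  0-1-1 → 0 (borrow)
  1-1-1 → 1 (borrow)
  1-1-1 → 1 (borrow)
  0-0-1 → 1 (borrow)
  1-0-1 → 0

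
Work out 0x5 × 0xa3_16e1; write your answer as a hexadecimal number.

0x32f7265

Multiply each base-16 digit by 5, carrying:
  1×5 = 5 → write 5
  e×5 = 70 → write 6 carry 4
  6×5+4 = 34 → write 2 carry 2
  1×5+2 = 7 → write 7
  3×5 = 15 → write f
  a×5 = 50 → write 2 carry 3
  remaining carry: 3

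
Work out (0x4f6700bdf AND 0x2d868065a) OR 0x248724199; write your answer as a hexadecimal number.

0x2d87243db

0x4f6700bdf AND 0x2d868065a = 0x0d060025a.
Then OR with 0x248724199.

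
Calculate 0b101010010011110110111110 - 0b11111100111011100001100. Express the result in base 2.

0b1010101100011010110010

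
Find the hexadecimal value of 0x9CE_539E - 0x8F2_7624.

Subtract column by column in base 16:
  E-4 → A
  9-2 → 7
  3-6 → D (borrow)
  5-7-1 → D (borrow)
  E-2-1 → B
  C-F → D (borrow)
  9-8-1 → 0

0xDBDD7A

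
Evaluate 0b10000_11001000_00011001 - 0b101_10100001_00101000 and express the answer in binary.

Subtract column by column in base 2:
  1-0 → 1
  0-0 → 0
  0-0 → 0
  1-1 → 0
  1-0 → 1
  0-1 → 1 (borrow)
  0-0-1 → 1 (borrow)
  0-0-1 → 1 (borrow)
  0-1-1 → 0 (borrow)
  0-0-1 → 1 (borrow)
  0-0-1 → 1 (borrow)
  1-0-1 → 0
  0-0 → 0
  0-1 → 1 (borrow)
  1-0-1 → 0
  1-1 → 0
  0-1 → 1 (borrow)
  0-0-1 → 1 (borrow)
  0-1-1 → 0 (borrow)
  0-0-1 → 1 (borrow)
  1-0-1 → 0

0b10110010011011110001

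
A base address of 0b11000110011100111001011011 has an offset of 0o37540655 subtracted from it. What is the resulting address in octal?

0b11000110011100111001011011 = 0o306347133 in octal.
Subtract column by column in base 8:
  3-5 → 6 (borrow)
  3-5-1 → 5 (borrow)
  1-6-1 → 2 (borrow)
  7-0-1 → 6
  4-4 → 0
  3-5 → 6 (borrow)
  6-7-1 → 6 (borrow)
  0-3-1 → 4 (borrow)
  3-0-1 → 2

0o246606256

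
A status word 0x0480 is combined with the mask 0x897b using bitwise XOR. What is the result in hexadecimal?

0x8dfb

XOR each hex digit independently (no carries):
  0^8=8, 4^9=d, 8^7=f, 0^b=b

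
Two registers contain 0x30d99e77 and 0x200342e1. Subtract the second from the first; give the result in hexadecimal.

0x10d65b96

Subtract column by column in base 16:
  7-1 → 6
  7-e → 9 (borrow)
  e-2-1 → b
  9-4 → 5
  9-3 → 6
  d-0 → d
  0-0 → 0
  3-2 → 1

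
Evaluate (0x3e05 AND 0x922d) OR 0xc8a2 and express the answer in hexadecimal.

0x3e05 AND 0x922d = 0x1205.
Then OR with 0xc8a2.

0xdaa7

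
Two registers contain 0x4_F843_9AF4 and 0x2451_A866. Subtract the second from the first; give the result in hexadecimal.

Subtract column by column in base 16:
  4-6 → E (borrow)
  F-6-1 → 8
  A-8 → 2
  9-A → F (borrow)
  3-1-1 → 1
  4-5 → F (borrow)
  8-4-1 → 3
  F-2 → D
  4-0 → 4

0x4D3F1F28E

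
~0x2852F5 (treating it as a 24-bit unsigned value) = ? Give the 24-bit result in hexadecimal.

Each hex digit d becomes F−d:
  2→D, 8→7, 5→A, 2→D, F→0, 5→A

0xD7AD0A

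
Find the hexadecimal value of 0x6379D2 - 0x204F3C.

Subtract column by column in base 16:
  2-C → 6 (borrow)
  D-3-1 → 9
  9-F → A (borrow)
  7-4-1 → 2
  3-0 → 3
  6-2 → 4

0x432A96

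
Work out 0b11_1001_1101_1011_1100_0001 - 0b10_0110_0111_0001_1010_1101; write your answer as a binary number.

0b100110110101000010100

Subtract column by column in base 2:
  1-1 → 0
  0-0 → 0
  0-1 → 1 (borrow)
  0-1-1 → 0 (borrow)
  0-0-1 → 1 (borrow)
  0-1-1 → 0 (borrow)
  1-0-1 → 0
  1-1 → 0
  1-1 → 0
  1-0 → 1
  0-0 → 0
  1-0 → 1
  1-1 → 0
  0-1 → 1 (borrow)
  1-1-1 → 1 (borrow)
  1-0-1 → 0
  1-0 → 1
  0-1 → 1 (borrow)
  0-1-1 → 0 (borrow)
  1-0-1 → 0
  1-0 → 1
  1-1 → 0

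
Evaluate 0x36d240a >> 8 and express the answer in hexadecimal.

0x36d24

Shifting right by 8 bits = 2 hex digits: drop the last 2.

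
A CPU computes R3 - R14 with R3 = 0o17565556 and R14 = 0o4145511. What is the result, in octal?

0o13420045

Subtract column by column in base 8:
  6-1 → 5
  5-1 → 4
  5-5 → 0
  5-5 → 0
  6-4 → 2
  5-1 → 4
  7-4 → 3
  1-0 → 1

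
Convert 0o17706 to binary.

0b1111111000110

Each octal digit is 3 bits: 1=001 7=111 7=111 0=000 6=110.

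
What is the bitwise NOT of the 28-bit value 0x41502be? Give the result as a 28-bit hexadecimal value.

Each hex digit d becomes f−d:
  4→b, 1→e, 5→a, 0→f, 2→d, b→4, e→1

0xbeafd41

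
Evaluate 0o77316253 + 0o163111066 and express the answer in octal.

0o262427341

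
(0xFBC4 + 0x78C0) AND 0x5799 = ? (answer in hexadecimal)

Add column by column in base 16, right to left:
  4+0 = 4
  C+C = 8 carry 1
  B+8+1 = 4 carry 1
  F+7+1 = 7 carry 1
  final carry 1
Sum = 0x17484; now AND with 0x5799:
  1&0=0, 7&5=5, 4&7=4, 8&9=8, 4&9=0

0x5480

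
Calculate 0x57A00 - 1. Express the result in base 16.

0x579FF

The trailing 2 digits are 0, so subtracting 1 borrows through: they become F and the next digit up decrements.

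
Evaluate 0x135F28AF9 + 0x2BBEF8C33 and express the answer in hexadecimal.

Add column by column in base 16, right to left:
  9+3 = C
  F+3 = 2 carry 1
  A+C+1 = 7 carry 1
  8+8+1 = 1 carry 1
  2+F+1 = 2 carry 1
  F+E+1 = E carry 1
  5+B+1 = 1 carry 1
  3+B+1 = F
  1+2 = 3

0x3F1E2172C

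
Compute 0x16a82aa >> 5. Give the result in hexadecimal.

0xb5415

5 bits is not a whole number of base-16 digits; in binary: 1011010101000001010101010 >> 5 = 10110101010000010101.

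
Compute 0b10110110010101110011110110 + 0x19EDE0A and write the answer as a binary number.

0b100011110000011101100000000

0x19EDE0A = 0b1100111101101111000001010 in binary.
Add column by column in base 2, right to left:
  0+0 = 0
  1+1 = 0 carry 1
  1+0+1 = 0 carry 1
  0+1+1 = 0 carry 1
  1+0+1 = 0 carry 1
  1+0+1 = 0 carry 1
  1+0+1 = 0 carry 1
  1+0+1 = 0 carry 1
  0+0+1 = 1
  0+1 = 1
  1+1 = 0 carry 1
  1+1+1 = 1 carry 1
  1+1+1 = 1 carry 1
  0+0+1 = 1
  1+1 = 0 carry 1
  0+1+1 = 0 carry 1
  1+0+1 = 0 carry 1
  0+1+1 = 0 carry 1
  0+1+1 = 0 carry 1
  1+1+1 = 1 carry 1
  1+1+1 = 1 carry 1
  0+0+1 = 1
  1+0 = 1
  1+1 = 0 carry 1
  0+1+1 = 0 carry 1
  1+0+1 = 0 carry 1
  final carry 1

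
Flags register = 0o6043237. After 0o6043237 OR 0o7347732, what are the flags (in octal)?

OR each oct digit independently (no carries):
  6|7=7, 0|3=3, 4|4=4, 3|7=7, 2|7=7, 3|3=3, 7|2=7

0o7347737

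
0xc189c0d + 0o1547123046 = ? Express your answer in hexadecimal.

0x19b54233

0o1547123046 = 0xd9ca626 in hexadecimal.
Add column by column in base 16, right to left:
  d+6 = 3 carry 1
  0+2+1 = 3
  c+6 = 2 carry 1
  9+a+1 = 4 carry 1
  8+c+1 = 5 carry 1
  1+9+1 = b
  c+d = 9 carry 1
  final carry 1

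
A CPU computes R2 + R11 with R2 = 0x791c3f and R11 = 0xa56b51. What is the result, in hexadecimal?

Add column by column in base 16, right to left:
  f+1 = 0 carry 1
  3+5+1 = 9
  c+b = 7 carry 1
  1+6+1 = 8
  9+5 = e
  7+a = 1 carry 1
  final carry 1

0x11e8790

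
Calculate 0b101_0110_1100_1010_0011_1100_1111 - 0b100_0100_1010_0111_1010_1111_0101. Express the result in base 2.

Subtract column by column in base 2:
  1-1 → 0
  1-0 → 1
  1-1 → 0
  1-0 → 1
  0-1 → 1 (borrow)
  0-1-1 → 0 (borrow)
  1-1-1 → 1 (borrow)
  1-1-1 → 1 (borrow)
  1-0-1 → 0
  1-1 → 0
  0-0 → 0
  0-1 → 1 (borrow)
  0-1-1 → 0 (borrow)
  1-1-1 → 1 (borrow)
  0-1-1 → 0 (borrow)
  1-0-1 → 0
  0-0 → 0
  0-1 → 1 (borrow)
  1-0-1 → 0
  1-1 → 0
  0-0 → 0
  1-0 → 1
  1-1 → 0
  0-0 → 0
  1-0 → 1
  0-0 → 0
  1-1 → 0

0b1001000100010100011011010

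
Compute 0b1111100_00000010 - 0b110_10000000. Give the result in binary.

Subtract column by column in base 2:
  0-0 → 0
  1-0 → 1
  0-0 → 0
  0-0 → 0
  0-0 → 0
  0-0 → 0
  0-0 → 0
  0-1 → 1 (borrow)
  0-0-1 → 1 (borrow)
  0-1-1 → 0 (borrow)
  1-1-1 → 1 (borrow)
  1-0-1 → 0
  1-0 → 1
  1-0 → 1
  1-0 → 1

0b111010110000010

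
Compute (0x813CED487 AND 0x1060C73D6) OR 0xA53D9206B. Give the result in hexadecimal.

0xA53DD70EF

0x813CED487 AND 0x1060C73D6 = 0x0020C5086.
Then OR with 0xA53D9206B.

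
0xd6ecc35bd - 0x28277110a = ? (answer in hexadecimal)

0xaec5524b3

Subtract column by column in base 16:
  d-a → 3
  b-0 → b
  5-1 → 4
  3-1 → 2
  c-7 → 5
  c-7 → 5
  e-2 → c
  6-8 → e (borrow)
  d-2-1 → a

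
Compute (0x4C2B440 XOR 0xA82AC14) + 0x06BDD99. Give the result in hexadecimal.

First 0x4C2B440 XOR 0xA82AC14 = 0xE401854.
Add column by column in base 16, right to left:
  4+9 = D
  5+9 = E
  8+D = 5 carry 1
  1+D+1 = F
  0+B = B
  4+6 = A
  E+0 = E

0xEABF5ED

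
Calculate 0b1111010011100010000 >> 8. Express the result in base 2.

0b11110100111

Right shift by 8: drop the 8 least-significant bits.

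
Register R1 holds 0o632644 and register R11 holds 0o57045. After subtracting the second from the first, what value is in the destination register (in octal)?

Subtract column by column in base 8:
  4-5 → 7 (borrow)
  4-4-1 → 7 (borrow)
  6-0-1 → 5
  2-7 → 3 (borrow)
  3-5-1 → 5 (borrow)
  6-0-1 → 5

0o553577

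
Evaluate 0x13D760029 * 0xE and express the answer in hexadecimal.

0x115C74023E

Multiply each base-16 digit by 14, carrying:
  9×14 = 126 → write E carry 7
  2×14+7 = 35 → write 3 carry 2
  0×14+2 = 2 → write 2
  0×14 = 0 → write 0
  6×14 = 84 → write 4 carry 5
  7×14+5 = 103 → write 7 carry 6
  D×14+6 = 188 → write C carry 11
  3×14+11 = 53 → write 5 carry 3
  1×14+3 = 17 → write 1 carry 1
  remaining carry: 1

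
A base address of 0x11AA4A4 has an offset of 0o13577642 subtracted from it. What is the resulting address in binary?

0b111010111010010100000010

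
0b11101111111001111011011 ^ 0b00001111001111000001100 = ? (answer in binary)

XOR bit by bit (1 where the bits differ):
  11101111111001111011011
^ 00001111001111000001100
= 11100000110110111010111

0b11100000110110111010111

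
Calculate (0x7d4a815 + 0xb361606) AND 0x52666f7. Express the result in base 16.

Add column by column in base 16, right to left:
  5+6 = b
  1+0 = 1
  8+6 = e
  a+1 = b
  4+6 = a
  d+3 = 0 carry 1
  7+b+1 = 3 carry 1
  final carry 1
Sum = 0x130abe1b; now AND with 0x52666f7:
  1&0=0, 3&5=1, 0&2=0, a&6=2, b&6=2, e&6=6, 1&f=1, b&7=3

0x1022613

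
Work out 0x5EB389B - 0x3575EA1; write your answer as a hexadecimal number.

0x293D9FA

Subtract column by column in base 16:
  B-1 → A
  9-A → F (borrow)
  8-E-1 → 9 (borrow)
  3-5-1 → D (borrow)
  B-7-1 → 3
  E-5 → 9
  5-3 → 2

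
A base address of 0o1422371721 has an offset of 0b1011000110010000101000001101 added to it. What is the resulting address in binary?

0o1422371721 = 0b1100010010011111001111010001 in binary.
Add column by column in base 2, right to left:
  1+1 = 0 carry 1
  0+0+1 = 1
  0+1 = 1
  0+1 = 1
  1+0 = 1
  0+0 = 0
  1+0 = 1
  1+0 = 1
  1+0 = 1
  1+1 = 0 carry 1
  0+0+1 = 1
  0+1 = 1
  1+0 = 1
  1+0 = 1
  1+0 = 1
  1+0 = 1
  1+1 = 0 carry 1
  0+0+1 = 1
  0+0 = 0
  1+1 = 0 carry 1
  0+1+1 = 0 carry 1
  0+0+1 = 1
  1+0 = 1
  0+0 = 0
  0+1 = 1
  0+1 = 1
  1+0 = 1
  1+1 = 0 carry 1
  final carry 1

0b10111011000101111110111011110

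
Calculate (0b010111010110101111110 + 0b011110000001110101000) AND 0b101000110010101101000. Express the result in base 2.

Add column by column in base 2, right to left:
  0+0 = 0
  1+0 = 1
  1+0 = 1
  1+1 = 0 carry 1
  1+0+1 = 0 carry 1
  1+1+1 = 1 carry 1
  1+0+1 = 0 carry 1
  0+1+1 = 0 carry 1
  1+1+1 = 1 carry 1
  0+1+1 = 0 carry 1
  1+0+1 = 0 carry 1
  1+0+1 = 0 carry 1
  0+0+1 = 1
  1+0 = 1
  0+0 = 0
  1+0 = 1
  1+1 = 0 carry 1
  1+1+1 = 1 carry 1
  0+1+1 = 0 carry 1
  1+1+1 = 1 carry 1
  final carry 1
Sum = 0b110101011000100100110; now AND with 0b101000110010101101000:
  110101011000100100110
& 101000110010101101000
= 100000010000100100000

0b100000010000100100000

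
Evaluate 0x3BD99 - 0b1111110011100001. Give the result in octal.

0o540270

0x3BD99 = 0o736631 in octal.
0b1111110011100001 = 0o176341 in octal.
Subtract column by column in base 8:
  1-1 → 0
  3-4 → 7 (borrow)
  6-3-1 → 2
  6-6 → 0
  3-7 → 4 (borrow)
  7-1-1 → 5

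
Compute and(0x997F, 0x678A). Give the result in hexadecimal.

0x010A

AND each hex digit independently (no carries):
  9&6=0, 9&7=1, 7&8=0, F&A=A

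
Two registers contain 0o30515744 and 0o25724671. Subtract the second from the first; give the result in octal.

Subtract column by column in base 8:
  4-1 → 3
  4-7 → 5 (borrow)
  7-6-1 → 0
  5-4 → 1
  1-2 → 7 (borrow)
  5-7-1 → 5 (borrow)
  0-5-1 → 2 (borrow)
  3-2-1 → 0

0o2571053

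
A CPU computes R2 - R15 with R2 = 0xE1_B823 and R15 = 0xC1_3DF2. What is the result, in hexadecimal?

0x207A31

Subtract column by column in base 16:
  3-2 → 1
  2-F → 3 (borrow)
  8-D-1 → A (borrow)
  B-3-1 → 7
  1-1 → 0
  E-C → 2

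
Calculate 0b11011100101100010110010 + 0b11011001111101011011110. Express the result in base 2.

0b110110110101001110010000

Add column by column in base 2, right to left:
  0+0 = 0
  1+1 = 0 carry 1
  0+1+1 = 0 carry 1
  0+1+1 = 0 carry 1
  1+1+1 = 1 carry 1
  1+0+1 = 0 carry 1
  0+1+1 = 0 carry 1
  1+1+1 = 1 carry 1
  0+0+1 = 1
  0+1 = 1
  0+0 = 0
  1+1 = 0 carry 1
  1+1+1 = 1 carry 1
  0+1+1 = 0 carry 1
  1+1+1 = 1 carry 1
  0+1+1 = 0 carry 1
  0+0+1 = 1
  1+0 = 1
  1+1 = 0 carry 1
  1+1+1 = 1 carry 1
  0+0+1 = 1
  1+1 = 0 carry 1
  1+1+1 = 1 carry 1
  final carry 1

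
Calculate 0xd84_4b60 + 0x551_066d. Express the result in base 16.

0x12d551cd

Add column by column in base 16, right to left:
  0+d = d
  6+6 = c
  b+6 = 1 carry 1
  4+0+1 = 5
  4+1 = 5
  8+5 = d
  d+5 = 2 carry 1
  final carry 1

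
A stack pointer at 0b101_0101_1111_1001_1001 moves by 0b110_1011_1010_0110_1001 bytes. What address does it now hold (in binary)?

0b11000001101000000010

Add column by column in base 2, right to left:
  1+1 = 0 carry 1
  0+0+1 = 1
  0+0 = 0
  1+1 = 0 carry 1
  1+0+1 = 0 carry 1
  0+1+1 = 0 carry 1
  0+1+1 = 0 carry 1
  1+0+1 = 0 carry 1
  1+0+1 = 0 carry 1
  1+1+1 = 1 carry 1
  1+0+1 = 0 carry 1
  1+1+1 = 1 carry 1
  1+1+1 = 1 carry 1
  0+1+1 = 0 carry 1
  1+0+1 = 0 carry 1
  0+1+1 = 0 carry 1
  1+0+1 = 0 carry 1
  0+1+1 = 0 carry 1
  1+1+1 = 1 carry 1
  final carry 1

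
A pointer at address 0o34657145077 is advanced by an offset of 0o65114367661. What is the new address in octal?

0o121773534760

Add column by column in base 8, right to left:
  7+1 = 0 carry 1
  7+6+1 = 6 carry 1
  0+6+1 = 7
  5+7 = 4 carry 1
  4+6+1 = 3 carry 1
  1+3+1 = 5
  7+4 = 3 carry 1
  5+1+1 = 7
  6+1 = 7
  4+5 = 1 carry 1
  3+6+1 = 2 carry 1
  final carry 1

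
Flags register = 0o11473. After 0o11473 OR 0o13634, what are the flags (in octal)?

0o13677

OR each oct digit independently (no carries):
  1|1=1, 1|3=3, 4|6=6, 7|3=7, 3|4=7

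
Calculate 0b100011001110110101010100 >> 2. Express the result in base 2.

0b1000110011101101010101

Right shift by 2: drop the 2 least-significant bits.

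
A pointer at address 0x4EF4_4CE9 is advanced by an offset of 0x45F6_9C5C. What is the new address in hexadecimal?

Add column by column in base 16, right to left:
  9+C = 5 carry 1
  E+5+1 = 4 carry 1
  C+C+1 = 9 carry 1
  4+9+1 = E
  4+6 = A
  F+F = E carry 1
  E+5+1 = 4 carry 1
  4+4+1 = 9

0x94EAE945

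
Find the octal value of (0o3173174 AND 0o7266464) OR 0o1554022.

0o3173174 AND 0o7266464 = 0o3062064.
Then OR with 0o1554022.

0o3576066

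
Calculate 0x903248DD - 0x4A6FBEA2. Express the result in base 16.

0x45C28A3B

Subtract column by column in base 16:
  D-2 → B
  D-A → 3
  8-E → A (borrow)
  4-B-1 → 8 (borrow)
  2-F-1 → 2 (borrow)
  3-6-1 → C (borrow)
  0-A-1 → 5 (borrow)
  9-4-1 → 4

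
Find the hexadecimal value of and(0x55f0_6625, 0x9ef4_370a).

0x14f02600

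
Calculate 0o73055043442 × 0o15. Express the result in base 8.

0o1400111716272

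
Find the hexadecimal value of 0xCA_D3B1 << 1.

0x195A762

1 bits is not a whole number of base-16 digits; in binary: 110010101101001110110001 << 1 = 1100101011010011101100010.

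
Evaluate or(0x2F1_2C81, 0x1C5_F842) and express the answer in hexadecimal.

0x3F5FCC3

OR each hex digit independently (no carries):
  2|1=3, F|C=F, 1|5=5, 2|F=F, C|8=C, 8|4=C, 1|2=3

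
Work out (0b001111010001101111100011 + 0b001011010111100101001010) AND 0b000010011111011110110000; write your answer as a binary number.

Add column by column in base 2, right to left:
  1+0 = 1
  1+1 = 0 carry 1
  0+0+1 = 1
  0+1 = 1
  0+0 = 0
  1+0 = 1
  1+1 = 0 carry 1
  1+0+1 = 0 carry 1
  1+1+1 = 1 carry 1
  1+0+1 = 0 carry 1
  0+0+1 = 1
  1+1 = 0 carry 1
  1+1+1 = 1 carry 1
  0+1+1 = 0 carry 1
  0+1+1 = 0 carry 1
  0+0+1 = 1
  1+1 = 0 carry 1
  0+0+1 = 1
  1+1 = 0 carry 1
  1+1+1 = 1 carry 1
  1+0+1 = 0 carry 1
  1+1+1 = 1 carry 1
  final carry 1
Sum = 0b11010101001010100101101; now AND with 0b000010011111011110110000:
  011010101001010100101101
& 000010011111011110110000
= 000010001001010100100000

0b10001001010100100000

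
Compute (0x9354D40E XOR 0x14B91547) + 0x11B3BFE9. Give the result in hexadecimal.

First 0x9354D40E XOR 0x14B91547 = 0x87EDC149.
Add column by column in base 16, right to left:
  9+9 = 2 carry 1
  4+E+1 = 3 carry 1
  1+F+1 = 1 carry 1
  C+B+1 = 8 carry 1
  D+3+1 = 1 carry 1
  E+B+1 = A carry 1
  7+1+1 = 9
  8+1 = 9

0x99A18132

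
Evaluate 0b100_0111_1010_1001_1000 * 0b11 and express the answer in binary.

0b11010110111111001000

Multiply each base-2 digit by 3, carrying:
  0×3 = 0 → write 0
  0×3 = 0 → write 0
  0×3 = 0 → write 0
  1×3 = 3 → write 1 carry 1
  1×3+1 = 4 → write 0 carry 2
  0×3+2 = 2 → write 0 carry 1
  0×3+1 = 1 → write 1
  1×3 = 3 → write 1 carry 1
  0×3+1 = 1 → write 1
  1×3 = 3 → write 1 carry 1
  0×3+1 = 1 → write 1
  1×3 = 3 → write 1 carry 1
  1×3+1 = 4 → write 0 carry 2
  1×3+2 = 5 → write 1 carry 2
  1×3+2 = 5 → write 1 carry 2
  0×3+2 = 2 → write 0 carry 1
  0×3+1 = 1 → write 1
  0×3 = 0 → write 0
  1×3 = 3 → write 1 carry 1
  remaining carry: 1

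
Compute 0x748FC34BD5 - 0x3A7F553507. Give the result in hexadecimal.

0x3A106E16CE

Subtract column by column in base 16:
  5-7 → E (borrow)
  D-0-1 → C
  B-5 → 6
  4-3 → 1
  3-5 → E (borrow)
  C-5-1 → 6
  F-F → 0
  8-7 → 1
  4-A → A (borrow)
  7-3-1 → 3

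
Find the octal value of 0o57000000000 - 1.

0o56777777777

The trailing 9 digits are 0, so subtracting 1 borrows through: they become 7 and the next digit up decrements.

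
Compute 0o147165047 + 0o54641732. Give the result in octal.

Add column by column in base 8, right to left:
  7+2 = 1 carry 1
  4+3+1 = 0 carry 1
  0+7+1 = 0 carry 1
  5+1+1 = 7
  6+4 = 2 carry 1
  1+6+1 = 0 carry 1
  7+4+1 = 4 carry 1
  4+5+1 = 2 carry 1
  1+0+1 = 2

0o224027001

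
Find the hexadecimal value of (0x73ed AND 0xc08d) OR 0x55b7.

0x55bf

0x73ed AND 0xc08d = 0x408d.
Then OR with 0x55b7.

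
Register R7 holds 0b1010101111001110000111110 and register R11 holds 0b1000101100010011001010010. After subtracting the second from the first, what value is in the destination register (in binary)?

Subtract column by column in base 2:
  0-0 → 0
  1-1 → 0
  1-0 → 1
  1-0 → 1
  1-1 → 0
  1-0 → 1
  0-1 → 1 (borrow)
  0-0-1 → 1 (borrow)
  0-0-1 → 1 (borrow)
  0-1-1 → 0 (borrow)
  1-1-1 → 1 (borrow)
  1-0-1 → 0
  1-0 → 1
  0-1 → 1 (borrow)
  0-0-1 → 1 (borrow)
  1-0-1 → 0
  1-0 → 1
  1-1 → 0
  1-1 → 0
  0-0 → 0
  1-1 → 0
  0-0 → 0
  1-0 → 1
  0-0 → 0
  1-1 → 0

0b10000010111010111101100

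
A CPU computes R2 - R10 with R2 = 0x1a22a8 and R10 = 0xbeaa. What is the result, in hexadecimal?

Subtract column by column in base 16:
  8-a → e (borrow)
  a-a-1 → f (borrow)
  2-e-1 → 3 (borrow)
  2-b-1 → 6 (borrow)
  a-0-1 → 9
  1-0 → 1

0x1963fe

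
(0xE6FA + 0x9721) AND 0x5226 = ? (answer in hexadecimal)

0x5202

Add column by column in base 16, right to left:
  A+1 = B
  F+2 = 1 carry 1
  6+7+1 = E
  E+9 = 7 carry 1
  final carry 1
Sum = 0x17E1B; now AND with 0x5226:
  1&0=0, 7&5=5, E&2=2, 1&2=0, B&6=2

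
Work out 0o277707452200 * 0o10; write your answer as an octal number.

Multiply each base-8 digit by 8, carrying:
  0×8 = 0 → write 0
  0×8 = 0 → write 0
  2×8 = 16 → write 0 carry 2
  2×8+2 = 18 → write 2 carry 2
  5×8+2 = 42 → write 2 carry 5
  4×8+5 = 37 → write 5 carry 4
  7×8+4 = 60 → write 4 carry 7
  0×8+7 = 7 → write 7
  7×8 = 56 → write 0 carry 7
  7×8+7 = 63 → write 7 carry 7
  7×8+7 = 63 → write 7 carry 7
  2×8+7 = 23 → write 7 carry 2
  remaining carry: 2

0o2777074522000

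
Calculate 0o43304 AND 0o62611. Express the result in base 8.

0o42200

AND each oct digit independently (no carries):
  4&6=4, 3&2=2, 3&6=2, 0&1=0, 4&1=0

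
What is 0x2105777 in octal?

Expand each hex digit to 4 bits: 2=0010 1=0001 0=0000 5=0101 7=0111 7=0111 7=0111.
Group the bits in threes: 010 000 100 000 101 011 101 110 111 → 204053567.

0o204053567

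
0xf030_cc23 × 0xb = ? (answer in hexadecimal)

0xa5218c581

Multiply each base-16 digit by 11, carrying:
  3×11 = 33 → write 1 carry 2
  2×11+2 = 24 → write 8 carry 1
  c×11+1 = 133 → write 5 carry 8
  c×11+8 = 140 → write c carry 8
  0×11+8 = 8 → write 8
  3×11 = 33 → write 1 carry 2
  0×11+2 = 2 → write 2
  f×11 = 165 → write 5 carry 10
  remaining carry: a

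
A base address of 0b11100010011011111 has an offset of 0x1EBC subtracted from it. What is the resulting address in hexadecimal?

0x1A623

0b11100010011011111 = 0x1C4DF in hexadecimal.
Subtract column by column in base 16:
  F-C → 3
  D-B → 2
  4-E → 6 (borrow)
  C-1-1 → A
  1-0 → 1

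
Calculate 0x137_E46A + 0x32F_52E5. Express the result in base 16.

0x467374F

Add column by column in base 16, right to left:
  A+5 = F
  6+E = 4 carry 1
  4+2+1 = 7
  E+5 = 3 carry 1
  7+F+1 = 7 carry 1
  3+2+1 = 6
  1+3 = 4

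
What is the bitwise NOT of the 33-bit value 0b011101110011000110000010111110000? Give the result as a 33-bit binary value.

0b100010001100111001111101000001111

Invert each bit: 011101110011000110000010111110000 → 100010001100111001111101000001111.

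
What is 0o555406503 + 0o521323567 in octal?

Add column by column in base 8, right to left:
  3+7 = 2 carry 1
  0+6+1 = 7
  5+5 = 2 carry 1
  6+3+1 = 2 carry 1
  0+2+1 = 3
  4+3 = 7
  5+1 = 6
  5+2 = 7
  5+5 = 2 carry 1
  final carry 1

0o1276732272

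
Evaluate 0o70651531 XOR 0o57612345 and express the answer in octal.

0o27043674

XOR each oct digit independently (no carries):
  7^5=2, 0^7=7, 6^6=0, 5^1=4, 1^2=3, 5^3=6, 3^4=7, 1^5=4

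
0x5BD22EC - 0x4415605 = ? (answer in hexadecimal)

Subtract column by column in base 16:
  C-5 → 7
  E-0 → E
  2-6 → C (borrow)
  2-5-1 → C (borrow)
  D-1-1 → B
  B-4 → 7
  5-4 → 1

0x17BCCE7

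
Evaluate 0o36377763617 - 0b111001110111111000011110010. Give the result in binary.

0b11101100110000111111011010011101

0o36377763617 = 0b11110011111111111110011110001111 in binary.
Subtract column by column in base 2:
  1-0 → 1
  1-1 → 0
  1-0 → 1
  1-0 → 1
  0-1 → 1 (borrow)
  0-1-1 → 0 (borrow)
  0-1-1 → 0 (borrow)
  1-1-1 → 1 (borrow)
  1-0-1 → 0
  1-0 → 1
  1-0 → 1
  0-0 → 0
  0-1 → 1 (borrow)
  1-1-1 → 1 (borrow)
  1-1-1 → 1 (borrow)
  1-1-1 → 1 (borrow)
  1-1-1 → 1 (borrow)
  1-1-1 → 1 (borrow)
  1-0-1 → 0
  1-1 → 0
  1-1 → 0
  1-1 → 0
  1-0 → 1
  1-0 → 1
  1-1 → 0
  1-1 → 0
  0-1 → 1 (borrow)
  0-0-1 → 1 (borrow)
  1-0-1 → 0
  1-0 → 1
  1-0 → 1
  1-0 → 1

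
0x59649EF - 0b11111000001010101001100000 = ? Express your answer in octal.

0x59649EF = 0o545444757 in octal.
0b11111000001010101001100000 = 0o370125140 in octal.
Subtract column by column in base 8:
  7-0 → 7
  5-4 → 1
  7-1 → 6
  4-5 → 7 (borrow)
  4-2-1 → 1
  4-1 → 3
  5-0 → 5
  4-7 → 5 (borrow)
  5-3-1 → 1

0o155317617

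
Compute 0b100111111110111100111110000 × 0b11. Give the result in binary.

0b1110111111100110110111010000

Multiply each base-2 digit by 3, carrying:
  0×3 = 0 → write 0
  0×3 = 0 → write 0
  0×3 = 0 → write 0
  0×3 = 0 → write 0
  1×3 = 3 → write 1 carry 1
  1×3+1 = 4 → write 0 carry 2
  1×3+2 = 5 → write 1 carry 2
  1×3+2 = 5 → write 1 carry 2
  1×3+2 = 5 → write 1 carry 2
  0×3+2 = 2 → write 0 carry 1
  0×3+1 = 1 → write 1
  1×3 = 3 → write 1 carry 1
  1×3+1 = 4 → write 0 carry 2
  1×3+2 = 5 → write 1 carry 2
  1×3+2 = 5 → write 1 carry 2
  0×3+2 = 2 → write 0 carry 1
  1×3+1 = 4 → write 0 carry 2
  1×3+2 = 5 → write 1 carry 2
  1×3+2 = 5 → write 1 carry 2
  1×3+2 = 5 → write 1 carry 2
  1×3+2 = 5 → write 1 carry 2
  1×3+2 = 5 → write 1 carry 2
  1×3+2 = 5 → write 1 carry 2
  1×3+2 = 5 → write 1 carry 2
  0×3+2 = 2 → write 0 carry 1
  0×3+1 = 1 → write 1
  1×3 = 3 → write 1 carry 1
  remaining carry: 1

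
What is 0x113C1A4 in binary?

0b1000100111100000110100100

Expand each hex digit to 4 bits: 1=0001 1=0001 3=0011 C=1100 1=0001 A=1010 4=0100.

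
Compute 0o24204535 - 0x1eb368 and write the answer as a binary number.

0b1100100101010111110101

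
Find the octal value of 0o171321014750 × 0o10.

Multiply each base-8 digit by 8, carrying:
  0×8 = 0 → write 0
  5×8 = 40 → write 0 carry 5
  7×8+5 = 61 → write 5 carry 7
  4×8+7 = 39 → write 7 carry 4
  1×8+4 = 12 → write 4 carry 1
  0×8+1 = 1 → write 1
  1×8 = 8 → write 0 carry 1
  2×8+1 = 17 → write 1 carry 2
  3×8+2 = 26 → write 2 carry 3
  1×8+3 = 11 → write 3 carry 1
  7×8+1 = 57 → write 1 carry 7
  1×8+7 = 15 → write 7 carry 1
  remaining carry: 1

0o1713210147500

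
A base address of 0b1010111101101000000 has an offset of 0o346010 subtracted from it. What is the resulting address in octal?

0b1010111101101000000 = 0o1275500 in octal.
Subtract column by column in base 8:
  0-0 → 0
  0-1 → 7 (borrow)
  5-0-1 → 4
  5-6 → 7 (borrow)
  7-4-1 → 2
  2-3 → 7 (borrow)
  1-0-1 → 0

0o727470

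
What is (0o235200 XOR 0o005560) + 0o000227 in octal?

0o231207

First 0o235200 XOR 0o005560 = 0o230760.
Add column by column in base 8, right to left:
  0+7 = 7
  6+2 = 0 carry 1
  7+2+1 = 2 carry 1
  0+0+1 = 1
  3+0 = 3
  2+0 = 2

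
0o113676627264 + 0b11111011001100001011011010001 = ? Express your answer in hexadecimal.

0o113676627264 = 0x25EFB2EB4 in hexadecimal.
0b11111011001100001011011010001 = 0x1F6616D1 in hexadecimal.
Add column by column in base 16, right to left:
  4+1 = 5
  B+D = 8 carry 1
  E+6+1 = 5 carry 1
  2+1+1 = 4
  B+6 = 1 carry 1
  F+6+1 = 6 carry 1
  E+F+1 = E carry 1
  5+1+1 = 7
  2+0 = 2

0x27E614585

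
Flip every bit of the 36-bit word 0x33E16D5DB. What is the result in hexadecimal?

0xCC1E92A24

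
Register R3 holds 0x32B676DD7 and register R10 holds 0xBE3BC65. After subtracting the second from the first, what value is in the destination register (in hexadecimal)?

Subtract column by column in base 16:
  7-5 → 2
  D-6 → 7
  D-C → 1
  6-B → B (borrow)
  7-3-1 → 3
  6-E → 8 (borrow)
  B-B-1 → F (borrow)
  2-0-1 → 1
  3-0 → 3

0x31F83B172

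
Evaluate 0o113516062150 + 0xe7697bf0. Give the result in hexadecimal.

0x344a1e058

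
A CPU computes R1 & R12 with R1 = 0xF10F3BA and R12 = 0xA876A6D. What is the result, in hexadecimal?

AND each hex digit independently (no carries):
  F&A=A, 1&8=0, 0&7=0, F&6=6, 3&A=2, B&6=2, A&D=8

0xA006228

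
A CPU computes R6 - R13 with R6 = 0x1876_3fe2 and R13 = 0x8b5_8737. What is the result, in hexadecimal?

Subtract column by column in base 16:
  2-7 → b (borrow)
  e-3-1 → a
  f-7 → 8
  3-8 → b (borrow)
  6-5-1 → 0
  7-b → c (borrow)
  8-8-1 → f (borrow)
  1-0-1 → 0

0xfc0b8ab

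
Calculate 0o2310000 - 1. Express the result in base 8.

0o2307777

The trailing 4 digits are 0, so subtracting 1 borrows through: they become 7 and the next digit up decrements.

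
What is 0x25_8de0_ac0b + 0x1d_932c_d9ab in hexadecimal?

0x43210d85b6

Add column by column in base 16, right to left:
  b+b = 6 carry 1
  0+a+1 = b
  c+9 = 5 carry 1
  a+d+1 = 8 carry 1
  0+c+1 = d
  e+2 = 0 carry 1
  d+3+1 = 1 carry 1
  8+9+1 = 2 carry 1
  5+d+1 = 3 carry 1
  2+1+1 = 4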